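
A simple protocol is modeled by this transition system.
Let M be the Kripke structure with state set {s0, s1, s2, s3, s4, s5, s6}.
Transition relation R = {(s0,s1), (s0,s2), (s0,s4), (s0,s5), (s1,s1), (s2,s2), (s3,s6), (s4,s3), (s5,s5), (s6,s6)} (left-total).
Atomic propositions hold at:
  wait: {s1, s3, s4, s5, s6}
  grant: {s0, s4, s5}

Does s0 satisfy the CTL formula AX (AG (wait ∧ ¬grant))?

No

Sat(¬grant) = {s1, s2, s3, s6}
Sat(wait ∧ ¬grant) = {s1, s3, s6}
AG (wait ∧ ¬grant): greatest fixpoint, start Z0 = {s1, s3, s6}, keep only states in Sat with every successor in Z. Already a fixed point.
Sat(AG (wait ∧ ¬grant)) = {s1, s3, s6}
Sat(AX (AG (wait ∧ ¬grant))) = {s : every successor in {s1, s3, s6}} = {s1, s3, s4, s6}
s0 ∉ Sat(AX (AG (wait ∧ ¬grant))) = {s1, s3, s4, s6}, so the formula does not hold at s0.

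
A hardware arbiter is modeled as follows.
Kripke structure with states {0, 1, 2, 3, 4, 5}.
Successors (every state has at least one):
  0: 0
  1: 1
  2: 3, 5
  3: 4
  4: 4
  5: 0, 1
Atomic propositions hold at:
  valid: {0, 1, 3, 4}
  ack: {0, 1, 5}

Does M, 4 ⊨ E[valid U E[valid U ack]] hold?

E[valid U ack]: least fixpoint, start Z0 = Sat(ack) = {0, 1, 5}, add states in Sat(valid) with some successor in Z. Already a fixed point.
Sat(E[valid U ack]) = {0, 1, 5}
E[valid U E[valid U ack]]: least fixpoint, start Z0 = Sat(E[valid U ack]) = {0, 1, 5}, add states in Sat(valid) with some successor in Z. Already a fixed point.
Sat(E[valid U E[valid U ack]]) = {0, 1, 5}
4 ∉ Sat(E[valid U E[valid U ack]]) = {0, 1, 5}, so the formula does not hold at 4.

No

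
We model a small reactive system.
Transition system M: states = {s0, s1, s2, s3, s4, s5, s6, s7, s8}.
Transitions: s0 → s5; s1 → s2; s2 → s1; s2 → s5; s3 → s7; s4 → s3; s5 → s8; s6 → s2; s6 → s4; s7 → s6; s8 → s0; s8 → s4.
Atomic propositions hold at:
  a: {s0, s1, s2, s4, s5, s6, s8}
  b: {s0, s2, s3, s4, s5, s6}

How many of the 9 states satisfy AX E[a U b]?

8

E[a U b]: least fixpoint, start Z0 = Sat(b) = {s0, s2, s3, s4, s5, s6}, add states in Sat(a) with some successor in Z. Z1 = {s0, s1, s2, s3, s4, s5, s6, s8}; fixed.
Sat(E[a U b]) = {s0, s1, s2, s3, s4, s5, s6, s8}
Sat(AX E[a U b]) = {s : every successor in {s0, s1, s2, s3, s4, s5, s6, s8}} = {s0, s1, s2, s4, s5, s6, s7, s8}
|Sat(AX E[a U b])| = |{s0, s1, s2, s4, s5, s6, s7, s8}| = 8.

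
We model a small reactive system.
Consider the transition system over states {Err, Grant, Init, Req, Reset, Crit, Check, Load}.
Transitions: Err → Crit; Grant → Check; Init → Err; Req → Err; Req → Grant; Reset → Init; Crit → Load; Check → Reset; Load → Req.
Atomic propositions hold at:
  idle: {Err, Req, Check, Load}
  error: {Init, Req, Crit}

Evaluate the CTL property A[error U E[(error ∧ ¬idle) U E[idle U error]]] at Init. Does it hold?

Yes

Sat(¬idle) = {Grant, Init, Reset, Crit}
Sat(error ∧ ¬idle) = {Init, Crit}
E[idle U error]: least fixpoint, start Z0 = Sat(error) = {Init, Req, Crit}, add states in Sat(idle) with some successor in Z. Z1 = {Err, Init, Req, Crit, Load}; fixed.
Sat(E[idle U error]) = {Err, Init, Req, Crit, Load}
E[(error ∧ ¬idle) U E[idle U error]]: least fixpoint, start Z0 = Sat(E[idle U error]) = {Err, Init, Req, Crit, Load}, add states in Sat(error ∧ ¬idle) with some successor in Z. Already a fixed point.
Sat(E[(error ∧ ¬idle) U E[idle U error]]) = {Err, Init, Req, Crit, Load}
A[error U E[(error ∧ ¬idle) U E[idle U error]]]: least fixpoint, start Z0 = Sat(E[(error ∧ ¬idle) U E[idle U error]]) = {Err, Init, Req, Crit, Load}, add states in Sat(error) with every successor in Z. Already a fixed point.
Sat(A[error U E[(error ∧ ¬idle) U E[idle U error]]]) = {Err, Init, Req, Crit, Load}
Init ∈ Sat(A[error U E[(error ∧ ¬idle) U E[idle U error]]]) = {Err, Init, Req, Crit, Load}, so the formula holds at Init.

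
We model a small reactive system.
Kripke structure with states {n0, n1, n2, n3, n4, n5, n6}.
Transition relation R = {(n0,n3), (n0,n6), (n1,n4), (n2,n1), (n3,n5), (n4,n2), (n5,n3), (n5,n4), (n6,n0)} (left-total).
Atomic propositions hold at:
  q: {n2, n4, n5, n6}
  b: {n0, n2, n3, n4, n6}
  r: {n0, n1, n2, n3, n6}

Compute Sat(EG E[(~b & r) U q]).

Sat(~b) = {n1, n5}
Sat(~b & r) = {n1}
E[(~b & r) U q]: least fixpoint, start Z0 = Sat(q) = {n2, n4, n5, n6}, add states in Sat(~b & r) with some successor in Z. Z1 = {n1, n2, n4, n5, n6}; fixed.
Sat(E[(~b & r) U q]) = {n1, n2, n4, n5, n6}
EG E[(~b & r) U q]: greatest fixpoint, start Z0 = {n1, n2, n4, n5, n6}, keep only states in Sat with some successor in Z. Z1 = {n1, n2, n4, n5}; fixed.
Sat(EG E[(~b & r) U q]) = {n1, n2, n4, n5}

{n1, n2, n4, n5}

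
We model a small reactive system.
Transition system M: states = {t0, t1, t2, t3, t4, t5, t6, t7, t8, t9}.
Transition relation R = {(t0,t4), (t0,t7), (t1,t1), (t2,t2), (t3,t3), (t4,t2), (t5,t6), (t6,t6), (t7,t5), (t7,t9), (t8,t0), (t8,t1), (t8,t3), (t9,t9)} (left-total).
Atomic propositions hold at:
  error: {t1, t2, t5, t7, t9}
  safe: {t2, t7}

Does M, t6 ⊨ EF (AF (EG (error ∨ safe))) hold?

No

Sat(error ∨ safe) = {t1, t2, t5, t7, t9}
EG (error ∨ safe): greatest fixpoint, start Z0 = {t1, t2, t5, t7, t9}, keep only states in Sat with some successor in Z. Z1 = {t1, t2, t7, t9}; fixed.
Sat(EG (error ∨ safe)) = {t1, t2, t7, t9}
AF (EG (error ∨ safe)): least fixpoint, start Z0 = {t1, t2, t7, t9}, add states with every successor in Z. Z1 = {t1, t2, t4, t7, t9}; Z2 = {t0, t1, t2, t4, t7, t9}; fixed.
Sat(AF (EG (error ∨ safe))) = {t0, t1, t2, t4, t7, t9}
EF (AF (EG (error ∨ safe))): least fixpoint, start Z0 = {t0, t1, t2, t4, t7, t9}, add states with some successor in Z. Z1 = {t0, t1, t2, t4, t7, t8, t9}; fixed.
Sat(EF (AF (EG (error ∨ safe)))) = {t0, t1, t2, t4, t7, t8, t9}
t6 ∉ Sat(EF (AF (EG (error ∨ safe)))) = {t0, t1, t2, t4, t7, t8, t9}, so the formula does not hold at t6.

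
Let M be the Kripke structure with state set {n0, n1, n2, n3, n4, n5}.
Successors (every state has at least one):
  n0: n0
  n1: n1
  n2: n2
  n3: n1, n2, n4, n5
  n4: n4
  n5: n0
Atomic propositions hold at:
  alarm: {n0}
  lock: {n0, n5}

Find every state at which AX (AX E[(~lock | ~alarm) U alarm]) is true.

Sat(~lock) = {n1, n2, n3, n4}
Sat(~alarm) = {n1, n2, n3, n4, n5}
Sat(~lock | ~alarm) = {n1, n2, n3, n4, n5}
E[(~lock | ~alarm) U alarm]: least fixpoint, start Z0 = Sat(alarm) = {n0}, add states in Sat(~lock | ~alarm) with some successor in Z. Z1 = {n0, n5}; Z2 = {n0, n3, n5}; fixed.
Sat(E[(~lock | ~alarm) U alarm]) = {n0, n3, n5}
Sat(AX E[(~lock | ~alarm) U alarm]) = {s : every successor in {n0, n3, n5}} = {n0, n5}
Sat(AX (AX E[(~lock | ~alarm) U alarm])) = {s : every successor in {n0, n5}} = {n0, n5}

{n0, n5}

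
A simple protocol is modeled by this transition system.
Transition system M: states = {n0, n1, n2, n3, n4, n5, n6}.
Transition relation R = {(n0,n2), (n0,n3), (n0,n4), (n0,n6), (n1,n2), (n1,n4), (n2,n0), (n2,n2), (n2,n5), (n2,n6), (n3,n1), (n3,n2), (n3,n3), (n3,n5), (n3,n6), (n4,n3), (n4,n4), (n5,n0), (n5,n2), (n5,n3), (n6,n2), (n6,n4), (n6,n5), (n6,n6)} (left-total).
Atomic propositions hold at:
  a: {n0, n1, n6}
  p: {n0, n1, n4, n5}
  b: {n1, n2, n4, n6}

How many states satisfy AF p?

AF p: least fixpoint, start Z0 = {n0, n1, n4, n5}, add states with every successor in Z. Already a fixed point.
Sat(AF p) = {n0, n1, n4, n5}
|Sat(AF p)| = |{n0, n1, n4, n5}| = 4.

4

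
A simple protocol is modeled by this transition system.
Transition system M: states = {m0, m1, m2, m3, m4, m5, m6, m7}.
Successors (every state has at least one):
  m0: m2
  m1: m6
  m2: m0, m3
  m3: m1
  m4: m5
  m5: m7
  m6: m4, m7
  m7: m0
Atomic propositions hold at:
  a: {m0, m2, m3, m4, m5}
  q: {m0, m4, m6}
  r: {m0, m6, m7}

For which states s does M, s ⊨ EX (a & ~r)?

Sat(~r) = {m1, m2, m3, m4, m5}
Sat(a & ~r) = {m2, m3, m4, m5}
Sat(EX (a & ~r)) = {s : some successor in {m2, m3, m4, m5}} = {m0, m2, m4, m6}

{m0, m2, m4, m6}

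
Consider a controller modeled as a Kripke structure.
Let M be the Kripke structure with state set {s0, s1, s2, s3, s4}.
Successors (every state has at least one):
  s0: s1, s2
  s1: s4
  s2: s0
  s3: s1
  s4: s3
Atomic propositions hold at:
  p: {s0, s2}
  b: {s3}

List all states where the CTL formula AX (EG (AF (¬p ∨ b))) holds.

Sat(¬p) = {s1, s3, s4}
Sat(¬p ∨ b) = {s1, s3, s4}
AF (¬p ∨ b): least fixpoint, start Z0 = {s1, s3, s4}, add states with every successor in Z. Already a fixed point.
Sat(AF (¬p ∨ b)) = {s1, s3, s4}
EG (AF (¬p ∨ b)): greatest fixpoint, start Z0 = {s1, s3, s4}, keep only states in Sat with some successor in Z. Already a fixed point.
Sat(EG (AF (¬p ∨ b))) = {s1, s3, s4}
Sat(AX (EG (AF (¬p ∨ b)))) = {s : every successor in {s1, s3, s4}} = {s1, s3, s4}

{s1, s3, s4}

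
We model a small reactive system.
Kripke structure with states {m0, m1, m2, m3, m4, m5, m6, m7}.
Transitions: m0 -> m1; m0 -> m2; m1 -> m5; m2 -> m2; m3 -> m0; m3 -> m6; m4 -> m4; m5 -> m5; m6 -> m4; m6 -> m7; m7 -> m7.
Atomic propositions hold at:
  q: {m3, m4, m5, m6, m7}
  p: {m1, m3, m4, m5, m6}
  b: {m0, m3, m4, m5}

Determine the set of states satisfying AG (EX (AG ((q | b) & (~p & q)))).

Sat(q | b) = {m0, m3, m4, m5, m6, m7}
Sat(~p) = {m0, m2, m7}
Sat(~p & q) = {m7}
Sat((q | b) & (~p & q)) = {m7}
AG ((q | b) & (~p & q)): greatest fixpoint, start Z0 = {m7}, keep only states in Sat with every successor in Z. Already a fixed point.
Sat(AG ((q | b) & (~p & q))) = {m7}
Sat(EX (AG ((q | b) & (~p & q)))) = {s : some successor in {m7}} = {m6, m7}
AG (EX (AG ((q | b) & (~p & q)))): greatest fixpoint, start Z0 = {m6, m7}, keep only states in Sat with every successor in Z. Z1 = {m7}; fixed.
Sat(AG (EX (AG ((q | b) & (~p & q))))) = {m7}

{m7}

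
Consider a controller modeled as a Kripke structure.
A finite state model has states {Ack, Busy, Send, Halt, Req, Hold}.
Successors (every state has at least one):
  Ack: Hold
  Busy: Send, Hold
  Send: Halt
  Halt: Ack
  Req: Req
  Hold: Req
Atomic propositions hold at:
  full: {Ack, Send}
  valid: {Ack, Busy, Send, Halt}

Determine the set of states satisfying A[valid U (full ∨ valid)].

Sat(full ∨ valid) = {Ack, Busy, Send, Halt}
A[valid U (full ∨ valid)]: least fixpoint, start Z0 = Sat((full ∨ valid)) = {Ack, Busy, Send, Halt}, add states in Sat(valid) with every successor in Z. Already a fixed point.
Sat(A[valid U (full ∨ valid)]) = {Ack, Busy, Send, Halt}

{Ack, Busy, Send, Halt}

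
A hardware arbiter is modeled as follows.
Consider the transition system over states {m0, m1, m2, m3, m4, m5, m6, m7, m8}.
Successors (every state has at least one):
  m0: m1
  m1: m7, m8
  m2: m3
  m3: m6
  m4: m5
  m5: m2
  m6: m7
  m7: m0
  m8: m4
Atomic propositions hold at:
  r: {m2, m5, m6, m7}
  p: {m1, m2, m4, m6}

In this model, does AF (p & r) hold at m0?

Sat(p & r) = {m2, m6}
AF (p & r): least fixpoint, start Z0 = {m2, m6}, add states with every successor in Z. Z1 = {m2, m3, m5, m6}; Z2 = {m2, m3, m4, m5, m6}; Z3 = {m2, m3, m4, m5, m6, m8}; fixed.
Sat(AF (p & r)) = {m2, m3, m4, m5, m6, m8}
m0 ∉ Sat(AF (p & r)) = {m2, m3, m4, m5, m6, m8}, so the formula does not hold at m0.

No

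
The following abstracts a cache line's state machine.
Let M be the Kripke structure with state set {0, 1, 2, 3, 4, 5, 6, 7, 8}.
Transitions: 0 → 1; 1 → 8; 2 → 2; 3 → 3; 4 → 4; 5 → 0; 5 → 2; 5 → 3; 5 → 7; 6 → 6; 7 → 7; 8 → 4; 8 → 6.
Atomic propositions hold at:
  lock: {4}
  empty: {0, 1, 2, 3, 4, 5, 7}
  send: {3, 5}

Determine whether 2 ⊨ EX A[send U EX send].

No

Sat(EX send) = {s : some successor in {3, 5}} = {3, 5}
A[send U EX send]: least fixpoint, start Z0 = Sat(EX send) = {3, 5}, add states in Sat(send) with every successor in Z. Already a fixed point.
Sat(A[send U EX send]) = {3, 5}
Sat(EX A[send U EX send]) = {s : some successor in {3, 5}} = {3, 5}
2 ∉ Sat(EX A[send U EX send]) = {3, 5}, so the formula does not hold at 2.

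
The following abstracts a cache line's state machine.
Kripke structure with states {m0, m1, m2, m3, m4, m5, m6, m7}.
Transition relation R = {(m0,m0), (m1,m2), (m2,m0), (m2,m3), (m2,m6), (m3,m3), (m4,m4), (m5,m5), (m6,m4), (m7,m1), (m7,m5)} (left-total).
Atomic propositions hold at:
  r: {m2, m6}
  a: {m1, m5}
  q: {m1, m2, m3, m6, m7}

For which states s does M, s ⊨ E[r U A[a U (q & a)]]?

{m1}

Sat(q & a) = {m1}
A[a U (q & a)]: least fixpoint, start Z0 = Sat((q & a)) = {m1}, add states in Sat(a) with every successor in Z. Already a fixed point.
Sat(A[a U (q & a)]) = {m1}
E[r U A[a U (q & a)]]: least fixpoint, start Z0 = Sat(A[a U (q & a)]) = {m1}, add states in Sat(r) with some successor in Z. Already a fixed point.
Sat(E[r U A[a U (q & a)]]) = {m1}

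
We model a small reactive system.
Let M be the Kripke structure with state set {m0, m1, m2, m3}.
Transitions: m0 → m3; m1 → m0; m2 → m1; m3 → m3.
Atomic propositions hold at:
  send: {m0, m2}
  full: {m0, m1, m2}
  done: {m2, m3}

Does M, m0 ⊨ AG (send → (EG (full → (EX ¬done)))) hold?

No

Sat(¬done) = {m0, m1}
Sat(EX ¬done) = {s : some successor in {m0, m1}} = {m1, m2}
Sat(full → (EX ¬done)) = {m1, m2, m3}
EG (full → (EX ¬done)): greatest fixpoint, start Z0 = {m1, m2, m3}, keep only states in Sat with some successor in Z. Z1 = {m2, m3}; Z2 = {m3}; fixed.
Sat(EG (full → (EX ¬done))) = {m3}
Sat(send → (EG (full → (EX ¬done)))) = {m1, m3}
AG (send → (EG (full → (EX ¬done)))): greatest fixpoint, start Z0 = {m1, m3}, keep only states in Sat with every successor in Z. Z1 = {m3}; fixed.
Sat(AG (send → (EG (full → (EX ¬done))))) = {m3}
m0 ∉ Sat(AG (send → (EG (full → (EX ¬done))))) = {m3}, so the formula does not hold at m0.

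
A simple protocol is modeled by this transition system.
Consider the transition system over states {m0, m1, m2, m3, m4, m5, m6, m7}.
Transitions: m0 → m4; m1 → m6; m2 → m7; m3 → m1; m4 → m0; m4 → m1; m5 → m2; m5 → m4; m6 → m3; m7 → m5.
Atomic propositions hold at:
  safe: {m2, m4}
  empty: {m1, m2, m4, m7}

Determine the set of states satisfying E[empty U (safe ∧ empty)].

{m2, m4}

Sat(safe ∧ empty) = {m2, m4}
E[empty U (safe ∧ empty)]: least fixpoint, start Z0 = Sat((safe ∧ empty)) = {m2, m4}, add states in Sat(empty) with some successor in Z. Already a fixed point.
Sat(E[empty U (safe ∧ empty)]) = {m2, m4}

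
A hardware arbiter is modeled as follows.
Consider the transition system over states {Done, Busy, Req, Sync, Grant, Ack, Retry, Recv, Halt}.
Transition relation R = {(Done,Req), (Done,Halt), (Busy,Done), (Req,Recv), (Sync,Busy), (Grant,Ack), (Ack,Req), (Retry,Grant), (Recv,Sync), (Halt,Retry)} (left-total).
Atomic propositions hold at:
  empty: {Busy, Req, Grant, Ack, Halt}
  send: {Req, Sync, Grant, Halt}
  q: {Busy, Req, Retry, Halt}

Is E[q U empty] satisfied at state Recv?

E[q U empty]: least fixpoint, start Z0 = Sat(empty) = {Busy, Req, Grant, Ack, Halt}, add states in Sat(q) with some successor in Z. Z1 = {Busy, Req, Grant, Ack, Retry, Halt}; fixed.
Sat(E[q U empty]) = {Busy, Req, Grant, Ack, Retry, Halt}
Recv ∉ Sat(E[q U empty]) = {Busy, Req, Grant, Ack, Retry, Halt}, so the formula does not hold at Recv.

No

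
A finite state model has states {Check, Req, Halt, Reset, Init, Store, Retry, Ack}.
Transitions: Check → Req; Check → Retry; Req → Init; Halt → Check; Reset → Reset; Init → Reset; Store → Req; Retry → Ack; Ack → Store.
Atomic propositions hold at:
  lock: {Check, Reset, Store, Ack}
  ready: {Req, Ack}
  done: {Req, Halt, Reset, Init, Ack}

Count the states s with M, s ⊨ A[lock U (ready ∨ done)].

6

Sat(ready ∨ done) = {Req, Halt, Reset, Init, Ack}
A[lock U (ready ∨ done)]: least fixpoint, start Z0 = Sat((ready ∨ done)) = {Req, Halt, Reset, Init, Ack}, add states in Sat(lock) with every successor in Z. Z1 = {Req, Halt, Reset, Init, Store, Ack}; fixed.
Sat(A[lock U (ready ∨ done)]) = {Req, Halt, Reset, Init, Store, Ack}
|Sat(A[lock U (ready ∨ done)])| = |{Req, Halt, Reset, Init, Store, Ack}| = 6.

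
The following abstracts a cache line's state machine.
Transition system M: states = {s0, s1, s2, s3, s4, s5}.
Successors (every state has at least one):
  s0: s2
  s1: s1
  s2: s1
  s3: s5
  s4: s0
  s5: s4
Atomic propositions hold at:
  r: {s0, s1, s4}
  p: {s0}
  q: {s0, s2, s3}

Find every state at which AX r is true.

Sat(AX r) = {s : every successor in {s0, s1, s4}} = {s1, s2, s4, s5}

{s1, s2, s4, s5}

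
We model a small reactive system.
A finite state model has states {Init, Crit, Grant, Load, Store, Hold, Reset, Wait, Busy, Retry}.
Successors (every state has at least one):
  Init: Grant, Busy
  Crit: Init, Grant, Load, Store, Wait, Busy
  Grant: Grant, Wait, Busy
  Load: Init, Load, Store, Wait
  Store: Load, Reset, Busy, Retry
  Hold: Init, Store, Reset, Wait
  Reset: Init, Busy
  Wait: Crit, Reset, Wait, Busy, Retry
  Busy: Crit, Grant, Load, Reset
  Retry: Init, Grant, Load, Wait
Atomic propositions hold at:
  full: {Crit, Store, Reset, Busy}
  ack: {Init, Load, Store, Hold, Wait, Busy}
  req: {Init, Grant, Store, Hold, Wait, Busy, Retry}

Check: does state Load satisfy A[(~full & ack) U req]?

Sat(~full) = {Init, Grant, Load, Hold, Wait, Retry}
Sat(~full & ack) = {Init, Load, Hold, Wait}
A[(~full & ack) U req]: least fixpoint, start Z0 = Sat(req) = {Init, Grant, Store, Hold, Wait, Busy, Retry}, add states in Sat(~full & ack) with every successor in Z. Already a fixed point.
Sat(A[(~full & ack) U req]) = {Init, Grant, Store, Hold, Wait, Busy, Retry}
Load ∉ Sat(A[(~full & ack) U req]) = {Init, Grant, Store, Hold, Wait, Busy, Retry}, so the formula does not hold at Load.

No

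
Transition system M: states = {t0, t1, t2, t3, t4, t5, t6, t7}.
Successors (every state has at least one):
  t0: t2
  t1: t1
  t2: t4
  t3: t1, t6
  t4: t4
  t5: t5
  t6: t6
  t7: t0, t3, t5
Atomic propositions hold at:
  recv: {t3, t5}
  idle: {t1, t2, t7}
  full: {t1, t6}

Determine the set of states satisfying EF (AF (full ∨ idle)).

Sat(full ∨ idle) = {t1, t2, t6, t7}
AF (full ∨ idle): least fixpoint, start Z0 = {t1, t2, t6, t7}, add states with every successor in Z. Z1 = {t0, t1, t2, t3, t6, t7}; fixed.
Sat(AF (full ∨ idle)) = {t0, t1, t2, t3, t6, t7}
EF (AF (full ∨ idle)): least fixpoint, start Z0 = {t0, t1, t2, t3, t6, t7}, add states with some successor in Z. Already a fixed point.
Sat(EF (AF (full ∨ idle))) = {t0, t1, t2, t3, t6, t7}

{t0, t1, t2, t3, t6, t7}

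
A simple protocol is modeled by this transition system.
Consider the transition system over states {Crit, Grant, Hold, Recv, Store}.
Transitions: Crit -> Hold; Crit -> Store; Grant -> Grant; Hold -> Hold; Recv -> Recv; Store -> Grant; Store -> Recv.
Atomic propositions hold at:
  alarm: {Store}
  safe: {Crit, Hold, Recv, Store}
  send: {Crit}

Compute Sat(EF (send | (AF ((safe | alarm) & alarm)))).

{Crit, Store}

Sat(safe | alarm) = {Crit, Hold, Recv, Store}
Sat((safe | alarm) & alarm) = {Store}
AF ((safe | alarm) & alarm): least fixpoint, start Z0 = {Store}, add states with every successor in Z. Already a fixed point.
Sat(AF ((safe | alarm) & alarm)) = {Store}
Sat(send | (AF ((safe | alarm) & alarm))) = {Crit, Store}
EF (send | (AF ((safe | alarm) & alarm))): least fixpoint, start Z0 = {Crit, Store}, add states with some successor in Z. Already a fixed point.
Sat(EF (send | (AF ((safe | alarm) & alarm)))) = {Crit, Store}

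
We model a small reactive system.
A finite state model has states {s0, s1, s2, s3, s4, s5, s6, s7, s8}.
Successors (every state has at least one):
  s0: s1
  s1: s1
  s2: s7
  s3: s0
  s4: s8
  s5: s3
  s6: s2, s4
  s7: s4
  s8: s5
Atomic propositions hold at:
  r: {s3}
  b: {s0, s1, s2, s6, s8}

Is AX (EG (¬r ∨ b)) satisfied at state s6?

Sat(¬r) = {s0, s1, s2, s4, s5, s6, s7, s8}
Sat(¬r ∨ b) = {s0, s1, s2, s4, s5, s6, s7, s8}
EG (¬r ∨ b): greatest fixpoint, start Z0 = {s0, s1, s2, s4, s5, s6, s7, s8}, keep only states in Sat with some successor in Z. Z1 = {s0, s1, s2, s4, s6, s7, s8}; Z2 = {s0, s1, s2, s4, s6, s7}; Z3 = {s0, s1, s2, s6, s7}; Z4 = {s0, s1, s2, s6}; Z5 = {s0, s1, s6}; Z6 = {s0, s1}; fixed.
Sat(EG (¬r ∨ b)) = {s0, s1}
Sat(AX (EG (¬r ∨ b))) = {s : every successor in {s0, s1}} = {s0, s1, s3}
s6 ∉ Sat(AX (EG (¬r ∨ b))) = {s0, s1, s3}, so the formula does not hold at s6.

No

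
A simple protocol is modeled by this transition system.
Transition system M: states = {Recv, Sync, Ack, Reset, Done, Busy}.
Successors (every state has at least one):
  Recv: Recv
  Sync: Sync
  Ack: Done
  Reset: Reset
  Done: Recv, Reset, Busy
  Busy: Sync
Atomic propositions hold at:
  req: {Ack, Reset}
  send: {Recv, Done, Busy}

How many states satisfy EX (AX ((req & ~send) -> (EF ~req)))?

4

Sat(~send) = {Sync, Ack, Reset}
Sat(req & ~send) = {Ack, Reset}
Sat(~req) = {Recv, Sync, Done, Busy}
EF ~req: least fixpoint, start Z0 = {Recv, Sync, Done, Busy}, add states with some successor in Z. Z1 = {Recv, Sync, Ack, Done, Busy}; fixed.
Sat(EF ~req) = {Recv, Sync, Ack, Done, Busy}
Sat((req & ~send) -> (EF ~req)) = {Recv, Sync, Ack, Done, Busy}
Sat(AX ((req & ~send) -> (EF ~req))) = {s : every successor in {Recv, Sync, Ack, Done, Busy}} = {Recv, Sync, Ack, Busy}
Sat(EX (AX ((req & ~send) -> (EF ~req)))) = {s : some successor in {Recv, Sync, Ack, Busy}} = {Recv, Sync, Done, Busy}
|Sat(EX (AX ((req & ~send) -> (EF ~req))))| = |{Recv, Sync, Done, Busy}| = 4.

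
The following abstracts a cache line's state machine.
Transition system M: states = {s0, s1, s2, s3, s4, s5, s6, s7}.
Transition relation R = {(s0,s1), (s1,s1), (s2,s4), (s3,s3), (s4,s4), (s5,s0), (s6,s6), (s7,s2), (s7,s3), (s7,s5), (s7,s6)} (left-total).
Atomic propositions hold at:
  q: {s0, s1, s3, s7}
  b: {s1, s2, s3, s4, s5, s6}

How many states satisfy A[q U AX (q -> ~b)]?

Sat(~b) = {s0, s7}
Sat(q -> ~b) = {s0, s2, s4, s5, s6, s7}
Sat(AX (q -> ~b)) = {s : every successor in {s0, s2, s4, s5, s6, s7}} = {s2, s4, s5, s6}
A[q U AX (q -> ~b)]: least fixpoint, start Z0 = Sat(AX (q -> ~b)) = {s2, s4, s5, s6}, add states in Sat(q) with every successor in Z. Already a fixed point.
Sat(A[q U AX (q -> ~b)]) = {s2, s4, s5, s6}
|Sat(A[q U AX (q -> ~b)])| = |{s2, s4, s5, s6}| = 4.

4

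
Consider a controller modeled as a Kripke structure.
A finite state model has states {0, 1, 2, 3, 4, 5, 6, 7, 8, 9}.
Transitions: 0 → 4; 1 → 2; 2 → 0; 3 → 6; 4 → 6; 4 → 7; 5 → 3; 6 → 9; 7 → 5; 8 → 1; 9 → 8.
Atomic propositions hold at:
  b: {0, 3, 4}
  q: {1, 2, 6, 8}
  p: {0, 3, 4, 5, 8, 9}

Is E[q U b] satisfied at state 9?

E[q U b]: least fixpoint, start Z0 = Sat(b) = {0, 3, 4}, add states in Sat(q) with some successor in Z. Z1 = {0, 2, 3, 4}; Z2 = {0, 1, 2, 3, 4}; Z3 = {0, 1, 2, 3, 4, 8}; fixed.
Sat(E[q U b]) = {0, 1, 2, 3, 4, 8}
9 ∉ Sat(E[q U b]) = {0, 1, 2, 3, 4, 8}, so the formula does not hold at 9.

No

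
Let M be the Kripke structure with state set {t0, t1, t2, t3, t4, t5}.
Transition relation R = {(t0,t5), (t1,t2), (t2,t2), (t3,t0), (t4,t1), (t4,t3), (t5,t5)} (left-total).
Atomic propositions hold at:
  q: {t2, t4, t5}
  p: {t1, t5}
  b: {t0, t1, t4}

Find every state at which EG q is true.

EG q: greatest fixpoint, start Z0 = {t2, t4, t5}, keep only states in Sat with some successor in Z. Z1 = {t2, t5}; fixed.
Sat(EG q) = {t2, t5}

{t2, t5}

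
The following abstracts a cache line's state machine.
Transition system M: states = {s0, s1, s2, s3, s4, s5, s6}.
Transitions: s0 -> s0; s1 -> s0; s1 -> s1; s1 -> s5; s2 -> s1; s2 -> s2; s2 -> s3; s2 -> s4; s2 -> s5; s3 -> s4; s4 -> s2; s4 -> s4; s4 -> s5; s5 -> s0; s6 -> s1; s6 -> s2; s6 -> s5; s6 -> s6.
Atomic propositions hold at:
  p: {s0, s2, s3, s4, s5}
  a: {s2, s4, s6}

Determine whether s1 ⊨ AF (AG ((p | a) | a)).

No

Sat(p | a) = {s0, s2, s3, s4, s5, s6}
Sat((p | a) | a) = {s0, s2, s3, s4, s5, s6}
AG ((p | a) | a): greatest fixpoint, start Z0 = {s0, s2, s3, s4, s5, s6}, keep only states in Sat with every successor in Z. Z1 = {s0, s3, s4, s5}; Z2 = {s0, s3, s5}; Z3 = {s0, s5}; fixed.
Sat(AG ((p | a) | a)) = {s0, s5}
AF (AG ((p | a) | a)): least fixpoint, start Z0 = {s0, s5}, add states with every successor in Z. Already a fixed point.
Sat(AF (AG ((p | a) | a))) = {s0, s5}
s1 ∉ Sat(AF (AG ((p | a) | a))) = {s0, s5}, so the formula does not hold at s1.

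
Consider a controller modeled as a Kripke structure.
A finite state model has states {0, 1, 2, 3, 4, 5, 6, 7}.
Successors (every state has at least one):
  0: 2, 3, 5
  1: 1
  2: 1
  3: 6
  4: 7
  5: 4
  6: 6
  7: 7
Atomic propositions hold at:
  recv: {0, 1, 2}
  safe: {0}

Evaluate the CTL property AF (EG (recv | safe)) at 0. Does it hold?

Yes

Sat(recv | safe) = {0, 1, 2}
EG (recv | safe): greatest fixpoint, start Z0 = {0, 1, 2}, keep only states in Sat with some successor in Z. Already a fixed point.
Sat(EG (recv | safe)) = {0, 1, 2}
AF (EG (recv | safe)): least fixpoint, start Z0 = {0, 1, 2}, add states with every successor in Z. Already a fixed point.
Sat(AF (EG (recv | safe))) = {0, 1, 2}
0 ∈ Sat(AF (EG (recv | safe))) = {0, 1, 2}, so the formula holds at 0.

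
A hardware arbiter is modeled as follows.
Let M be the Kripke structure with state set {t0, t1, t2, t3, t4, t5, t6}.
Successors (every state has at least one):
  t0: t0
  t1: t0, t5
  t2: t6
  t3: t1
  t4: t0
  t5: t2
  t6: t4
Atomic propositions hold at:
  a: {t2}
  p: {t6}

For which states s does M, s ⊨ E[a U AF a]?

AF a: least fixpoint, start Z0 = {t2}, add states with every successor in Z. Z1 = {t2, t5}; fixed.
Sat(AF a) = {t2, t5}
E[a U AF a]: least fixpoint, start Z0 = Sat(AF a) = {t2, t5}, add states in Sat(a) with some successor in Z. Already a fixed point.
Sat(E[a U AF a]) = {t2, t5}

{t2, t5}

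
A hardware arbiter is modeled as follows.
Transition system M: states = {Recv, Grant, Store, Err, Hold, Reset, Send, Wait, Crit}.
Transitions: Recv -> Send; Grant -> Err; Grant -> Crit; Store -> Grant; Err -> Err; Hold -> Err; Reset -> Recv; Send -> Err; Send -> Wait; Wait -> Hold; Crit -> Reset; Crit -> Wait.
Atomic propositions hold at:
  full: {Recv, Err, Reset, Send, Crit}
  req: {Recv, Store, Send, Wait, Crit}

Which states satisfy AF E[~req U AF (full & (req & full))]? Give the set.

Sat(~req) = {Grant, Err, Hold, Reset}
Sat(req & full) = {Recv, Send, Crit}
Sat(full & (req & full)) = {Recv, Send, Crit}
AF (full & (req & full)): least fixpoint, start Z0 = {Recv, Send, Crit}, add states with every successor in Z. Z1 = {Recv, Reset, Send, Crit}; fixed.
Sat(AF (full & (req & full))) = {Recv, Reset, Send, Crit}
E[~req U AF (full & (req & full))]: least fixpoint, start Z0 = Sat(AF (full & (req & full))) = {Recv, Reset, Send, Crit}, add states in Sat(~req) with some successor in Z. Z1 = {Recv, Grant, Reset, Send, Crit}; fixed.
Sat(E[~req U AF (full & (req & full))]) = {Recv, Grant, Reset, Send, Crit}
AF E[~req U AF (full & (req & full))]: least fixpoint, start Z0 = {Recv, Grant, Reset, Send, Crit}, add states with every successor in Z. Z1 = {Recv, Grant, Store, Reset, Send, Crit}; fixed.
Sat(AF E[~req U AF (full & (req & full))]) = {Recv, Grant, Store, Reset, Send, Crit}

{Recv, Grant, Store, Reset, Send, Crit}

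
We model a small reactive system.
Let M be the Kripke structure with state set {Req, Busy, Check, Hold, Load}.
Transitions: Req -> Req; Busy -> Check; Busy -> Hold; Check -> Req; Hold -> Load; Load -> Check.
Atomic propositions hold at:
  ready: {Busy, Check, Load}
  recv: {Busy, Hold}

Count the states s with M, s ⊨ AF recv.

AF recv: least fixpoint, start Z0 = {Busy, Hold}, add states with every successor in Z. Already a fixed point.
Sat(AF recv) = {Busy, Hold}
|Sat(AF recv)| = |{Busy, Hold}| = 2.

2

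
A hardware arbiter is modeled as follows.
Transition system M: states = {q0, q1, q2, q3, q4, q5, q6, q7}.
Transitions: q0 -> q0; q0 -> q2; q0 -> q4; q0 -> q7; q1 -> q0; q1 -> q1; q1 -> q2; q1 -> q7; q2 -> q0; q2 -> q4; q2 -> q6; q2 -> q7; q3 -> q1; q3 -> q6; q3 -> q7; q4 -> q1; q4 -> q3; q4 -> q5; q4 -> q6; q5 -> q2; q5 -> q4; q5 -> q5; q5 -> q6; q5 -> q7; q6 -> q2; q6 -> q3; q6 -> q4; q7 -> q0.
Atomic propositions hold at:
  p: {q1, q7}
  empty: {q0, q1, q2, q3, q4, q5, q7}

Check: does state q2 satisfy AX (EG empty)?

EG empty: greatest fixpoint, start Z0 = {q0, q1, q2, q3, q4, q5, q7}, keep only states in Sat with some successor in Z. Already a fixed point.
Sat(EG empty) = {q0, q1, q2, q3, q4, q5, q7}
Sat(AX (EG empty)) = {s : every successor in {q0, q1, q2, q3, q4, q5, q7}} = {q0, q1, q6, q7}
q2 ∉ Sat(AX (EG empty)) = {q0, q1, q6, q7}, so the formula does not hold at q2.

No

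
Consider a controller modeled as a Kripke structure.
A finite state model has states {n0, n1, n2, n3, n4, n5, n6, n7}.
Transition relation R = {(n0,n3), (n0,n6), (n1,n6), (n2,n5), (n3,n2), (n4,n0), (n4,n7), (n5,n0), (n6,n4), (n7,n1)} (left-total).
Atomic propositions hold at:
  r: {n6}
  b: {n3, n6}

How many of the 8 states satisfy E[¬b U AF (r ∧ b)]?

7

Sat(¬b) = {n0, n1, n2, n4, n5, n7}
Sat(r ∧ b) = {n6}
AF (r ∧ b): least fixpoint, start Z0 = {n6}, add states with every successor in Z. Z1 = {n1, n6}; Z2 = {n1, n6, n7}; fixed.
Sat(AF (r ∧ b)) = {n1, n6, n7}
E[¬b U AF (r ∧ b)]: least fixpoint, start Z0 = Sat(AF (r ∧ b)) = {n1, n6, n7}, add states in Sat(¬b) with some successor in Z. Z1 = {n0, n1, n4, n6, n7}; Z2 = {n0, n1, n4, n5, n6, n7}; Z3 = {n0, n1, n2, n4, n5, n6, n7}; fixed.
Sat(E[¬b U AF (r ∧ b)]) = {n0, n1, n2, n4, n5, n6, n7}
|Sat(E[¬b U AF (r ∧ b)])| = |{n0, n1, n2, n4, n5, n6, n7}| = 7.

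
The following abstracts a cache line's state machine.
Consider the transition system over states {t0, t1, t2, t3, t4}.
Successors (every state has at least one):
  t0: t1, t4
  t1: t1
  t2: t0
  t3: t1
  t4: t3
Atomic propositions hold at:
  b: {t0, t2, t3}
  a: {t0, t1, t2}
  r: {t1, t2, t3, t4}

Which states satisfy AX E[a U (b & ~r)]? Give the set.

Sat(~r) = {t0}
Sat(b & ~r) = {t0}
E[a U (b & ~r)]: least fixpoint, start Z0 = Sat((b & ~r)) = {t0}, add states in Sat(a) with some successor in Z. Z1 = {t0, t2}; fixed.
Sat(E[a U (b & ~r)]) = {t0, t2}
Sat(AX E[a U (b & ~r)]) = {s : every successor in {t0, t2}} = {t2}

{t2}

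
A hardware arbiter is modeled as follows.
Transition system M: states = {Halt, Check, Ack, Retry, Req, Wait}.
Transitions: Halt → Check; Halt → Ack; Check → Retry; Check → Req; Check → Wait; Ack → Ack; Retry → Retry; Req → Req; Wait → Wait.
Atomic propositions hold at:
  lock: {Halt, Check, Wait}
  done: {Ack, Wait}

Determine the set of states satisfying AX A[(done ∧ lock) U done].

{Ack, Wait}

Sat(done ∧ lock) = {Wait}
A[(done ∧ lock) U done]: least fixpoint, start Z0 = Sat(done) = {Ack, Wait}, add states in Sat(done ∧ lock) with every successor in Z. Already a fixed point.
Sat(A[(done ∧ lock) U done]) = {Ack, Wait}
Sat(AX A[(done ∧ lock) U done]) = {s : every successor in {Ack, Wait}} = {Ack, Wait}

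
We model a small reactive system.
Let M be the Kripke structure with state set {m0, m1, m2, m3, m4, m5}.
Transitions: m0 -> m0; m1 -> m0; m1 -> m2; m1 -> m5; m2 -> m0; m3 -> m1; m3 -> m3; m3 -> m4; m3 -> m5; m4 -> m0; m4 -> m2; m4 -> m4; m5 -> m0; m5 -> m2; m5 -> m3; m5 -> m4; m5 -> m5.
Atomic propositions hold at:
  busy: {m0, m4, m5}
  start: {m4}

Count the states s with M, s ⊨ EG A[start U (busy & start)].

Sat(busy & start) = {m4}
A[start U (busy & start)]: least fixpoint, start Z0 = Sat((busy & start)) = {m4}, add states in Sat(start) with every successor in Z. Already a fixed point.
Sat(A[start U (busy & start)]) = {m4}
EG A[start U (busy & start)]: greatest fixpoint, start Z0 = {m4}, keep only states in Sat with some successor in Z. Already a fixed point.
Sat(EG A[start U (busy & start)]) = {m4}
|Sat(EG A[start U (busy & start)])| = |{m4}| = 1.

1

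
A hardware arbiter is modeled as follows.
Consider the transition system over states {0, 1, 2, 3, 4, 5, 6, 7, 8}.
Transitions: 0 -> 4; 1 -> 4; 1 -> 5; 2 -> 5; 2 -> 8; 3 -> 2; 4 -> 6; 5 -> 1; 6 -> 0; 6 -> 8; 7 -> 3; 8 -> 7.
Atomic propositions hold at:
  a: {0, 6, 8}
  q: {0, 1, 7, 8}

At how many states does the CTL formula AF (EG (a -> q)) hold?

Sat(a -> q) = {0, 1, 2, 3, 4, 5, 7, 8}
EG (a -> q): greatest fixpoint, start Z0 = {0, 1, 2, 3, 4, 5, 7, 8}, keep only states in Sat with some successor in Z. Z1 = {0, 1, 2, 3, 5, 7, 8}; Z2 = {1, 2, 3, 5, 7, 8}; fixed.
Sat(EG (a -> q)) = {1, 2, 3, 5, 7, 8}
AF (EG (a -> q)): least fixpoint, start Z0 = {1, 2, 3, 5, 7, 8}, add states with every successor in Z. Already a fixed point.
Sat(AF (EG (a -> q))) = {1, 2, 3, 5, 7, 8}
|Sat(AF (EG (a -> q)))| = |{1, 2, 3, 5, 7, 8}| = 6.

6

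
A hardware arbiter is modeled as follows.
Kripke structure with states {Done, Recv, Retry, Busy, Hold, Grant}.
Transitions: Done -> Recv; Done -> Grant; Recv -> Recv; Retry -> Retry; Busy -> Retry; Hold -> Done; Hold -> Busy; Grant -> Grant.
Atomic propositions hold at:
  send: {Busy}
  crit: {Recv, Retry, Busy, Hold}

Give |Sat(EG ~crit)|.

2

Sat(~crit) = {Done, Grant}
EG ~crit: greatest fixpoint, start Z0 = {Done, Grant}, keep only states in Sat with some successor in Z. Already a fixed point.
Sat(EG ~crit) = {Done, Grant}
|Sat(EG ~crit)| = |{Done, Grant}| = 2.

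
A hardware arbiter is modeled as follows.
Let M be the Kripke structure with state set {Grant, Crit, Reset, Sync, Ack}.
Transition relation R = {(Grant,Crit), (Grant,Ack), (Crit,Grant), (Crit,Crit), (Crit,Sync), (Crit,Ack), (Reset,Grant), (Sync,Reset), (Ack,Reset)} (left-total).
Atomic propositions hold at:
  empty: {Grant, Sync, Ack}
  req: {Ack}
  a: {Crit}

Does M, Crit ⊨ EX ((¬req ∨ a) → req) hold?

Sat(¬req) = {Grant, Crit, Reset, Sync}
Sat(¬req ∨ a) = {Grant, Crit, Reset, Sync}
Sat((¬req ∨ a) → req) = {Ack}
Sat(EX ((¬req ∨ a) → req)) = {s : some successor in {Ack}} = {Grant, Crit}
Crit ∈ Sat(EX ((¬req ∨ a) → req)) = {Grant, Crit}, so the formula holds at Crit.

Yes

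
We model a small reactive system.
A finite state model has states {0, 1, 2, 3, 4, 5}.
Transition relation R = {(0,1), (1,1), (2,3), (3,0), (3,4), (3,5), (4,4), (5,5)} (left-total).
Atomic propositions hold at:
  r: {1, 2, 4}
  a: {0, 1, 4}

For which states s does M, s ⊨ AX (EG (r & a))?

{0, 1, 4}

Sat(r & a) = {1, 4}
EG (r & a): greatest fixpoint, start Z0 = {1, 4}, keep only states in Sat with some successor in Z. Already a fixed point.
Sat(EG (r & a)) = {1, 4}
Sat(AX (EG (r & a))) = {s : every successor in {1, 4}} = {0, 1, 4}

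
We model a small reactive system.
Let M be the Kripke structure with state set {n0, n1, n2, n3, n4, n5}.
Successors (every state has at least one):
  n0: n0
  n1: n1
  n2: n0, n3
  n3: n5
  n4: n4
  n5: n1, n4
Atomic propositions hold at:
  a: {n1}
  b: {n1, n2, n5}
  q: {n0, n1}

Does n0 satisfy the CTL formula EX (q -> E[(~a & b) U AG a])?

Sat(~a) = {n0, n2, n3, n4, n5}
Sat(~a & b) = {n2, n5}
AG a: greatest fixpoint, start Z0 = {n1}, keep only states in Sat with every successor in Z. Already a fixed point.
Sat(AG a) = {n1}
E[(~a & b) U AG a]: least fixpoint, start Z0 = Sat(AG a) = {n1}, add states in Sat(~a & b) with some successor in Z. Z1 = {n1, n5}; fixed.
Sat(E[(~a & b) U AG a]) = {n1, n5}
Sat(q -> E[(~a & b) U AG a]) = {n1, n2, n3, n4, n5}
Sat(EX (q -> E[(~a & b) U AG a])) = {s : some successor in {n1, n2, n3, n4, n5}} = {n1, n2, n3, n4, n5}
n0 ∉ Sat(EX (q -> E[(~a & b) U AG a])) = {n1, n2, n3, n4, n5}, so the formula does not hold at n0.

No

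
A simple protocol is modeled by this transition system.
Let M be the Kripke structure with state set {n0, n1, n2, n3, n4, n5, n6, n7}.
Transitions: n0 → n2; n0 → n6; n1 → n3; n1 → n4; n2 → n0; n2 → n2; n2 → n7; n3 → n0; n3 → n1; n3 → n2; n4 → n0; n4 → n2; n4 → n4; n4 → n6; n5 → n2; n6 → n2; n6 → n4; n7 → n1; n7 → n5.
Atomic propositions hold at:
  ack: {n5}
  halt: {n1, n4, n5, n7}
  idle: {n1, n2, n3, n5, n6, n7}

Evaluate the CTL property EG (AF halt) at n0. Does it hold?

AF halt: least fixpoint, start Z0 = {n1, n4, n5, n7}, add states with every successor in Z. Already a fixed point.
Sat(AF halt) = {n1, n4, n5, n7}
EG (AF halt): greatest fixpoint, start Z0 = {n1, n4, n5, n7}, keep only states in Sat with some successor in Z. Z1 = {n1, n4, n7}; fixed.
Sat(EG (AF halt)) = {n1, n4, n7}
n0 ∉ Sat(EG (AF halt)) = {n1, n4, n7}, so the formula does not hold at n0.

No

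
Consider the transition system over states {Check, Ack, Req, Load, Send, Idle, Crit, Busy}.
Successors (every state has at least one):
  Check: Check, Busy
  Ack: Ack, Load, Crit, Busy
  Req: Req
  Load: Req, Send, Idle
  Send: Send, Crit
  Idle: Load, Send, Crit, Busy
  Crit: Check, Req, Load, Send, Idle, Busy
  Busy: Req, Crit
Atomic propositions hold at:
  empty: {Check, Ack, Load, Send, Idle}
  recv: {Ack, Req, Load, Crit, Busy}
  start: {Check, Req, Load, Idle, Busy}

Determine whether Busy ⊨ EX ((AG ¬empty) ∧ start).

Yes

Sat(¬empty) = {Req, Crit, Busy}
AG ¬empty: greatest fixpoint, start Z0 = {Req, Crit, Busy}, keep only states in Sat with every successor in Z. Z1 = {Req, Busy}; Z2 = {Req}; fixed.
Sat(AG ¬empty) = {Req}
Sat((AG ¬empty) ∧ start) = {Req}
Sat(EX ((AG ¬empty) ∧ start)) = {s : some successor in {Req}} = {Req, Load, Crit, Busy}
Busy ∈ Sat(EX ((AG ¬empty) ∧ start)) = {Req, Load, Crit, Busy}, so the formula holds at Busy.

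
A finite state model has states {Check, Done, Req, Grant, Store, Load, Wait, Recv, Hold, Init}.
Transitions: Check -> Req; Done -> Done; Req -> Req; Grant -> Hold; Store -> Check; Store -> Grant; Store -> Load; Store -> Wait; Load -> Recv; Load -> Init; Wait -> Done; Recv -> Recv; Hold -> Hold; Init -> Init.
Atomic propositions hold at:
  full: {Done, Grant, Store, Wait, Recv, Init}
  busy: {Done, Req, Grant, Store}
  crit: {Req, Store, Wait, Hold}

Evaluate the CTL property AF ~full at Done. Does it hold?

No

Sat(~full) = {Check, Req, Load, Hold}
AF ~full: least fixpoint, start Z0 = {Check, Req, Load, Hold}, add states with every successor in Z. Z1 = {Check, Req, Grant, Load, Hold}; fixed.
Sat(AF ~full) = {Check, Req, Grant, Load, Hold}
Done ∉ Sat(AF ~full) = {Check, Req, Grant, Load, Hold}, so the formula does not hold at Done.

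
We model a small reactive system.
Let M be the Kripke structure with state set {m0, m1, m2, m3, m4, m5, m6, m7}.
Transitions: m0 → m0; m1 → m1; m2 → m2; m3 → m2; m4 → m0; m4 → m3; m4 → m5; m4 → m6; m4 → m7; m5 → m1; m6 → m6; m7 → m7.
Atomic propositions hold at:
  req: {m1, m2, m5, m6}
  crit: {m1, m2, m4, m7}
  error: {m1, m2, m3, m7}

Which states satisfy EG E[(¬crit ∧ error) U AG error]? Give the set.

Sat(¬crit) = {m0, m3, m5, m6}
Sat(¬crit ∧ error) = {m3}
AG error: greatest fixpoint, start Z0 = {m1, m2, m3, m7}, keep only states in Sat with every successor in Z. Already a fixed point.
Sat(AG error) = {m1, m2, m3, m7}
E[(¬crit ∧ error) U AG error]: least fixpoint, start Z0 = Sat(AG error) = {m1, m2, m3, m7}, add states in Sat(¬crit ∧ error) with some successor in Z. Already a fixed point.
Sat(E[(¬crit ∧ error) U AG error]) = {m1, m2, m3, m7}
EG E[(¬crit ∧ error) U AG error]: greatest fixpoint, start Z0 = {m1, m2, m3, m7}, keep only states in Sat with some successor in Z. Already a fixed point.
Sat(EG E[(¬crit ∧ error) U AG error]) = {m1, m2, m3, m7}

{m1, m2, m3, m7}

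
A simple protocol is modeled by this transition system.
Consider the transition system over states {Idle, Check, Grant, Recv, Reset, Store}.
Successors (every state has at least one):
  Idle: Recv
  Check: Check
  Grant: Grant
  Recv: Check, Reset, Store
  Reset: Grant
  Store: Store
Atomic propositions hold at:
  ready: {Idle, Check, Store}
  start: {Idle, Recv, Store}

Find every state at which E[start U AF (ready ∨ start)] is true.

{Idle, Check, Recv, Store}

Sat(ready ∨ start) = {Idle, Check, Recv, Store}
AF (ready ∨ start): least fixpoint, start Z0 = {Idle, Check, Recv, Store}, add states with every successor in Z. Already a fixed point.
Sat(AF (ready ∨ start)) = {Idle, Check, Recv, Store}
E[start U AF (ready ∨ start)]: least fixpoint, start Z0 = Sat(AF (ready ∨ start)) = {Idle, Check, Recv, Store}, add states in Sat(start) with some successor in Z. Already a fixed point.
Sat(E[start U AF (ready ∨ start)]) = {Idle, Check, Recv, Store}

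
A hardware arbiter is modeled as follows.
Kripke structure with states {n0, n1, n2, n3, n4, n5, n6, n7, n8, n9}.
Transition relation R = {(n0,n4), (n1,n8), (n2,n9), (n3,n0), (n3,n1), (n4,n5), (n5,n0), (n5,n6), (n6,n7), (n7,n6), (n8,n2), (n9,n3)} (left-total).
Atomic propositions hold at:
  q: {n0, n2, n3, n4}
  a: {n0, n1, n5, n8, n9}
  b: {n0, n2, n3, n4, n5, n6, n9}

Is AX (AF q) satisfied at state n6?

AF q: least fixpoint, start Z0 = {n0, n2, n3, n4}, add states with every successor in Z. Z1 = {n0, n2, n3, n4, n8, n9}; Z2 = {n0, n1, n2, n3, n4, n8, n9}; fixed.
Sat(AF q) = {n0, n1, n2, n3, n4, n8, n9}
Sat(AX (AF q)) = {s : every successor in {n0, n1, n2, n3, n4, n8, n9}} = {n0, n1, n2, n3, n8, n9}
n6 ∉ Sat(AX (AF q)) = {n0, n1, n2, n3, n8, n9}, so the formula does not hold at n6.

No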